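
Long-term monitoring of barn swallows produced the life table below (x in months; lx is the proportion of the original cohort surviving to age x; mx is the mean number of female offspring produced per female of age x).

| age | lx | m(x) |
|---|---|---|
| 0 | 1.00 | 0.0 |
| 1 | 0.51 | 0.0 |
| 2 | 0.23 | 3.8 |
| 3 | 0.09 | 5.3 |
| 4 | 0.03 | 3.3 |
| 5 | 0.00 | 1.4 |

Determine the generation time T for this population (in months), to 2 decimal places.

2.47

lx·mx: 0, 0, 0.874, 0.477, 0.099, 0 → R0 = 1.45
x·lx·mx: 0, 0, 1.748, 1.431, 0.396, 0 → Σ = 3.575
T = 3.575 / 1.45 = 2.465517… → 2.47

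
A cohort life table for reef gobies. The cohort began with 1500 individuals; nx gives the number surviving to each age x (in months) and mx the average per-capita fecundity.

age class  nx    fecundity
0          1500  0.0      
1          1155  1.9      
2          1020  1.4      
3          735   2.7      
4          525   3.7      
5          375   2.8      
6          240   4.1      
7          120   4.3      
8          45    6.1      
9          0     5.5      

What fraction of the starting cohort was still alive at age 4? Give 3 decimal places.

0.350

l_4 = n_4/n_0 = 525/1500 = 0.35 → 0.350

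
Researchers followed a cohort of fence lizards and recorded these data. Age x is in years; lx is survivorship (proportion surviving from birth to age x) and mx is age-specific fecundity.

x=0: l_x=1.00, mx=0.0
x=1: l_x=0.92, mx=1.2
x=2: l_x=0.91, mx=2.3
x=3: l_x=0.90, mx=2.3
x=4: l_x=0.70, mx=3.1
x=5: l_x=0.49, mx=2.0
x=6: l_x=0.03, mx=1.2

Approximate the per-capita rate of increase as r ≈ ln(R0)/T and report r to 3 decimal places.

R0 = Σ lx·mx = 0 + 1.104 + 2.093 + 2.07 + 2.17 + 0.98 + 0.036 = 8.453
Σ x·lx·mx = 25.296; T = 25.296/8.453 = 2.99255…
r ≈ ln(R0)/T = ln(8.453)/2.99255… = 0.71328… → 0.713

0.713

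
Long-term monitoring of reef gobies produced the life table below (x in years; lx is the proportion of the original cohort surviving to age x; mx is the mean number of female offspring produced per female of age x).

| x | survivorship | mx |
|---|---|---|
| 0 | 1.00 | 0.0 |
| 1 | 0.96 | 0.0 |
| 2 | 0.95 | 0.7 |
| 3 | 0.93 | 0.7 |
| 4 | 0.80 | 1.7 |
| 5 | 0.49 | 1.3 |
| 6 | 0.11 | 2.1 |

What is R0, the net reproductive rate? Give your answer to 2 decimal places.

lx·mx by age: 0, 0, 0.665, 0.651, 1.36, 0.637, 0.231
R0 = Σ lx·mx = 3.544 → 3.54

3.54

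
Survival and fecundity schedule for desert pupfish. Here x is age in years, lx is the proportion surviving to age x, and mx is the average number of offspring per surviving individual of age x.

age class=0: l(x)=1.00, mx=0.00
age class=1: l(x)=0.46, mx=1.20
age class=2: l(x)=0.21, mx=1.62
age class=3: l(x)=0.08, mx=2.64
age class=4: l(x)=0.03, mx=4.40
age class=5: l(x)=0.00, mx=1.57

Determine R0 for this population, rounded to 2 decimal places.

1.24

lx·mx by age: 0, 0.552, 0.3402, 0.2112, 0.132, 0
R0 = Σ lx·mx = 1.2354 → 1.24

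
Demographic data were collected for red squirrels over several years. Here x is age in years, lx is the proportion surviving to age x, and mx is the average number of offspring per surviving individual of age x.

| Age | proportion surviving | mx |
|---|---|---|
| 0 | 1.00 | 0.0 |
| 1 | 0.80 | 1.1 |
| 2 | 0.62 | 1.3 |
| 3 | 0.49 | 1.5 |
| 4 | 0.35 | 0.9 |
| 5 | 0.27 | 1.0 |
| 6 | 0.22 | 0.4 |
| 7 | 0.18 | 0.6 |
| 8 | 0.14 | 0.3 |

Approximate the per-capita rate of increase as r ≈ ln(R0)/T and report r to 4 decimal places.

0.4276

R0 = Σ lx·mx = 0 + 0.88 + 0.806 + 0.735 + 0.315 + 0.27 + 0.088 + 0.108 + 0.042 = 3.244
Σ x·lx·mx = 8.927; T = 8.927/3.244 = 2.75185…
r ≈ ln(R0)/T = ln(3.244)/2.75185… = 0.427642… → 0.4276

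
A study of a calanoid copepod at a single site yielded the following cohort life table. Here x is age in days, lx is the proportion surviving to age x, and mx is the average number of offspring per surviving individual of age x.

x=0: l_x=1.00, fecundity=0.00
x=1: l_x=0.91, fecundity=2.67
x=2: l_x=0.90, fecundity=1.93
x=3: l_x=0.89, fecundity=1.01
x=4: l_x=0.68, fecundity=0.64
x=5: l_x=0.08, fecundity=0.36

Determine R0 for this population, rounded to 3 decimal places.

lx·mx by age: 0, 2.4297, 1.737, 0.8989, 0.4352, 0.0288
R0 = Σ lx·mx = 5.5296 → 5.530

5.530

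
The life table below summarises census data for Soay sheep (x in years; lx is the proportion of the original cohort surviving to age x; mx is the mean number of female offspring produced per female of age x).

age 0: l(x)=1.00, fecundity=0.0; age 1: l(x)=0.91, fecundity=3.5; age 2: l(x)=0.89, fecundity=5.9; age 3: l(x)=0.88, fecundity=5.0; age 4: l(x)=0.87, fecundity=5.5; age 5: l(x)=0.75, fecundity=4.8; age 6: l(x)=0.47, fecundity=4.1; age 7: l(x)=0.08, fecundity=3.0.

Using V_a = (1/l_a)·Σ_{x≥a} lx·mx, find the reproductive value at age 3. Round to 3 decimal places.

lx·mx for x ≥ 3: 4.4, 4.785, 3.6, 1.927, 0.24 → sum = 14.952
V_3 = 14.952 / l_3 = 14.952 / 0.88 = 16.990909… → 16.991

16.991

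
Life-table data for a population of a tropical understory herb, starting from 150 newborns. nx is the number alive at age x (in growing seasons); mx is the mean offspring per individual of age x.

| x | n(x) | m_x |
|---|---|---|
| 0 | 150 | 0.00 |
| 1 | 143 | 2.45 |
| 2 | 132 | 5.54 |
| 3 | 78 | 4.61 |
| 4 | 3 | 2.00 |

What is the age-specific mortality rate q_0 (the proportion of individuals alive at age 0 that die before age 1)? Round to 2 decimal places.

0.05

lx = nx/n0 = nx/150: 1, 0.95333…, 0.88, 0.52, 0.02
q_0 = (l_0 − l_1) / l_0 = (1 − 0.953333…) / 1
     = 0.046667… / 1 = 0.046667… → 0.05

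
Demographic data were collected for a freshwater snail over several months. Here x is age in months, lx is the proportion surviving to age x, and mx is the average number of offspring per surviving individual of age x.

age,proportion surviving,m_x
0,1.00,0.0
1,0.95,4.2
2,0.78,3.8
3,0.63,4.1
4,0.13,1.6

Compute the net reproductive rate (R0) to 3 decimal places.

9.745

lx·mx by age: 0, 3.99, 2.964, 2.583, 0.208
R0 = Σ lx·mx = 9.745 → 9.745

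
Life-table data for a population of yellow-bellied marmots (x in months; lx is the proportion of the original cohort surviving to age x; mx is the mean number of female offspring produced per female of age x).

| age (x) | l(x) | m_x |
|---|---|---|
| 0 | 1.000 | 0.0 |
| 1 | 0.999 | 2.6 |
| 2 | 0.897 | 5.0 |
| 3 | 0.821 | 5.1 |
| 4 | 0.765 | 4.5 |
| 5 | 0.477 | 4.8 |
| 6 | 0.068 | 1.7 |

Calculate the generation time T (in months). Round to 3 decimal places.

lx·mx: 0, 2.5974, 4.485, 4.1871, 3.4425, 2.2896, 0.1156 → R0 = 17.1172
x·lx·mx: 0, 2.5974, 8.97, 12.5613, 13.77, 11.448, 0.6936 → Σ = 50.0403
T = 50.0403 / 17.1172 = 2.923393… → 2.923

2.923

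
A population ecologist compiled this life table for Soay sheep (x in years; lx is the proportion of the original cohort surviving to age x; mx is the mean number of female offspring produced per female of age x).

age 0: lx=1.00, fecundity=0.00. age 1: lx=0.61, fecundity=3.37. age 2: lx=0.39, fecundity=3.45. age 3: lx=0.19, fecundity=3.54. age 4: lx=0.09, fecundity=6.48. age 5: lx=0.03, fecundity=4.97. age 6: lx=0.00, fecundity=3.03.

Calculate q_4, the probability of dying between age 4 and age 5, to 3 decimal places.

0.667

q_4 = (l_4 − l_5) / l_4 = (0.09 − 0.03) / 0.09
     = 0.06 / 0.09 = 0.666667… → 0.667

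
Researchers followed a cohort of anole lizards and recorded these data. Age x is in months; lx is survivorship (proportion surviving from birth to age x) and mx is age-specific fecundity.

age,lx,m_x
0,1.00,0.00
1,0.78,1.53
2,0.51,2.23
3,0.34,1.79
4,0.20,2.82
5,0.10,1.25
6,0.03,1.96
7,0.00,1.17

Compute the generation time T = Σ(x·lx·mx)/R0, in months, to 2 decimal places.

2.31

lx·mx: 0, 1.1934, 1.1373, 0.6086, 0.564, 0.125, 0.0588, 0 → R0 = 3.6871
x·lx·mx: 0, 1.1934, 2.2746, 1.8258, 2.256, 0.625, 0.3528, 0 → Σ = 8.5276
T = 8.5276 / 3.6871 = 2.31282… → 2.31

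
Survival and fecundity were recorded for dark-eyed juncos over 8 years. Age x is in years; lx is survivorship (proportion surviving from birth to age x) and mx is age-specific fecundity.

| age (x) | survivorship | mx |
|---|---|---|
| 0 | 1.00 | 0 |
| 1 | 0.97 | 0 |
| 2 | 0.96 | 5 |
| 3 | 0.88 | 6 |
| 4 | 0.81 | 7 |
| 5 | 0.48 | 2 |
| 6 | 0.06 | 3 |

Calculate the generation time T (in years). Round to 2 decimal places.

lx·mx: 0, 0, 4.8, 5.28, 5.67, 0.96, 0.18 → R0 = 16.89
x·lx·mx: 0, 0, 9.6, 15.84, 22.68, 4.8, 1.08 → Σ = 54
T = 54 / 16.89 = 3.197158… → 3.20

3.20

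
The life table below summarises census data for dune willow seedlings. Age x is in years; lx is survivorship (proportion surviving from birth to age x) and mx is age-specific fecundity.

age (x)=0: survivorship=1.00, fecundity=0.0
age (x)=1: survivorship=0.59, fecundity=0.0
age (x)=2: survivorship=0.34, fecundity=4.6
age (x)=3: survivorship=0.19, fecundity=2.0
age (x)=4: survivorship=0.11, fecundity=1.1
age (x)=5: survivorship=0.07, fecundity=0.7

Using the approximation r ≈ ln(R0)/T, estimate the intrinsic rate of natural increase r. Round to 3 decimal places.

0.317

R0 = Σ lx·mx = 0 + 0 + 1.564 + 0.38 + 0.121 + 0.049 = 2.114
Σ x·lx·mx = 4.997; T = 4.997/2.114 = 2.36377…
r ≈ ln(R0)/T = ln(2.114)/2.36377… = 0.31669… → 0.317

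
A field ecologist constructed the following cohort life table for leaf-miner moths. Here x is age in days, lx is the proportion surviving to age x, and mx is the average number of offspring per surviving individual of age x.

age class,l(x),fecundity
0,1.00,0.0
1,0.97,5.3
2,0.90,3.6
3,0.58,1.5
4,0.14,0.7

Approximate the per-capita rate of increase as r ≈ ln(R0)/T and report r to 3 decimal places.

R0 = Σ lx·mx = 0 + 5.141 + 3.24 + 0.87 + 0.098 = 9.349
Σ x·lx·mx = 14.623; T = 14.623/9.349 = 1.56412…
r ≈ ln(R0)/T = ln(9.349)/1.56412… = 1.42909… → 1.429

1.429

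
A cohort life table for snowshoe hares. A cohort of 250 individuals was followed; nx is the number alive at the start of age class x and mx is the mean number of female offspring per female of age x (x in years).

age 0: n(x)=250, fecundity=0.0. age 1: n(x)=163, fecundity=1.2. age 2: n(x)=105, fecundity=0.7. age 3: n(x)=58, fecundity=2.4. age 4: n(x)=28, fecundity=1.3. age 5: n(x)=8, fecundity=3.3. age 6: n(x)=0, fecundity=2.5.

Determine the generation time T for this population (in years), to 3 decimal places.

2.203

lx = nx/n0 = nx/250: 1, 0.652, 0.42, 0.232, 0.112, 0.032, 0
lx·mx: 0, 0.7824, 0.294, 0.5568, 0.1456, 0.1056, 0 → R0 = 1.8844
x·lx·mx: 0, 0.7824, 0.588, 1.6704, 0.5824, 0.528, 0 → Σ = 4.1512
T = 4.1512 / 1.8844 = 2.202929… → 2.203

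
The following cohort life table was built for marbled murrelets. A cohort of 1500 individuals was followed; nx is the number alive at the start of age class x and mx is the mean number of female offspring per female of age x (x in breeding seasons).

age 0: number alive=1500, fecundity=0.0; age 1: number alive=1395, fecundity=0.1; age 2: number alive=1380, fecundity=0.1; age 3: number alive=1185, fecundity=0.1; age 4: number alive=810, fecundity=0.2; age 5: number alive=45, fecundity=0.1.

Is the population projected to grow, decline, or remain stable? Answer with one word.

lx = nx/n0 = nx/1500: 1, 0.93, 0.92, 0.79, 0.54, 0.03
R0 = Σ lx·mx = 0 + 0.093 + 0.092 + 0.079 + 0.108 + 0.003 = 0.375
R0 < 1, so the population is declining.

declining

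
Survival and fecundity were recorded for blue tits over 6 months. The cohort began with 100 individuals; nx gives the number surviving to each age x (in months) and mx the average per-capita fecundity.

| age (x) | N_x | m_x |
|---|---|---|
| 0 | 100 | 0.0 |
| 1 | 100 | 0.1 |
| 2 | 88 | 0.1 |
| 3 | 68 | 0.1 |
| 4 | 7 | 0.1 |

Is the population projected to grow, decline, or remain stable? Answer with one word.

lx = nx/n0 = nx/100: 1, 1, 0.88, 0.68, 0.07
R0 = Σ lx·mx = 0 + 0.1 + 0.088 + 0.068 + 0.007 = 0.263
R0 < 1, so the population is declining.

declining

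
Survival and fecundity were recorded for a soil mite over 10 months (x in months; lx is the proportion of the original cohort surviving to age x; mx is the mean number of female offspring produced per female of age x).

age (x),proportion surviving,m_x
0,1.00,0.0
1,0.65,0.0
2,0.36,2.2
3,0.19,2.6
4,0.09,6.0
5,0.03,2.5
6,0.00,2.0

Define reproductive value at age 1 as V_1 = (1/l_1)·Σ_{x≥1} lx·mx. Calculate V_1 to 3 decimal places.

2.925

lx·mx for x ≥ 1: 0, 0.792, 0.494, 0.54, 0.075, 0 → sum = 1.901
V_1 = 1.901 / l_1 = 1.901 / 0.65 = 2.924615… → 2.925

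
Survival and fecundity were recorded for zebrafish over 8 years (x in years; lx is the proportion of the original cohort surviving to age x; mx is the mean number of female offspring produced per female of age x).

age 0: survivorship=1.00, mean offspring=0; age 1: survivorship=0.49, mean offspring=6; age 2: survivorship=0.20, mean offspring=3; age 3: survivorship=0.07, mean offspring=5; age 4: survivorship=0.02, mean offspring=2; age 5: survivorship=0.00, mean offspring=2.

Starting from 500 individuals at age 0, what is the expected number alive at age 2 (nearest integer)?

Expected survivors = N0 · l_2 = 500 × 0.20 = 100 → 100

100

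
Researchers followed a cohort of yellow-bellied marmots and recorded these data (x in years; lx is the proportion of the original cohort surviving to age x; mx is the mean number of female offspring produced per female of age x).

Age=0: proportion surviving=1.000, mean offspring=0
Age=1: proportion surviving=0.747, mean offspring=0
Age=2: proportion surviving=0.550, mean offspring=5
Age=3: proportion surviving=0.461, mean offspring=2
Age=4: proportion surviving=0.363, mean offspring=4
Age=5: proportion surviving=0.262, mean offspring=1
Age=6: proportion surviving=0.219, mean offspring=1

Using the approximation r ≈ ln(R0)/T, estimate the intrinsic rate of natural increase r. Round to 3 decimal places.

R0 = Σ lx·mx = 0 + 0 + 2.75 + 0.922 + 1.452 + 0.262 + 0.219 = 5.605
Σ x·lx·mx = 16.698; T = 16.698/5.605 = 2.97913…
r ≈ ln(R0)/T = ln(5.605)/2.97913… = 0.57858… → 0.579

0.579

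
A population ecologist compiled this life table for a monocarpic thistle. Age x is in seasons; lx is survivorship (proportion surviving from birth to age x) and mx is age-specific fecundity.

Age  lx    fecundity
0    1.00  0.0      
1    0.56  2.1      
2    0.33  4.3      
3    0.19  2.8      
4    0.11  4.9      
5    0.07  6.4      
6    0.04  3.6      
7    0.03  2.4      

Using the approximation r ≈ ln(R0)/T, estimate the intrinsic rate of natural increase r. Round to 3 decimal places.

0.558

R0 = Σ lx·mx = 0 + 1.176 + 1.419 + 0.532 + 0.539 + 0.448 + 0.144 + 0.072 = 4.33
Σ x·lx·mx = 11.374; T = 11.374/4.33 = 2.62679…
r ≈ ln(R0)/T = ln(4.33)/2.62679… = 0.55793… → 0.558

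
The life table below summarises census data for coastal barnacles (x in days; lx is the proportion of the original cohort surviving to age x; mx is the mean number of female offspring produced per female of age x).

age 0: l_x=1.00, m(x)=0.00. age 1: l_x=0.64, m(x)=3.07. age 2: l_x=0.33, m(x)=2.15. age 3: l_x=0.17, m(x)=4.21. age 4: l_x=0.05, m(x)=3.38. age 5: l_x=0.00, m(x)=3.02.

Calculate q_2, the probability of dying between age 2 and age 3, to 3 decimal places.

0.485

q_2 = (l_2 − l_3) / l_2 = (0.33 − 0.17) / 0.33
     = 0.16 / 0.33 = 0.484848… → 0.485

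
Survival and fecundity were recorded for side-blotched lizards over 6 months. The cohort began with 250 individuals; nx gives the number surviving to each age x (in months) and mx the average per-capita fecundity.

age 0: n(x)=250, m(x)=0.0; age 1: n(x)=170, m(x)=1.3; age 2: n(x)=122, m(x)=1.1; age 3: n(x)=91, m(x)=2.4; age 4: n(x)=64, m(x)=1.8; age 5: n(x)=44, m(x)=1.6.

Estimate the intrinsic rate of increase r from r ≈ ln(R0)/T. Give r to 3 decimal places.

0.431

lx = nx/n0 = nx/250: 1, 0.68, 0.488, 0.364, 0.256, 0.176
R0 = Σ lx·mx = 0 + 0.884 + 0.5368 + 0.8736 + 0.4608 + 0.2816 = 3.0368
Σ x·lx·mx = 7.8296; T = 7.8296/3.0368 = 2.57824…
r ≈ ln(R0)/T = ln(3.0368)/2.57824… = 0.43084… → 0.431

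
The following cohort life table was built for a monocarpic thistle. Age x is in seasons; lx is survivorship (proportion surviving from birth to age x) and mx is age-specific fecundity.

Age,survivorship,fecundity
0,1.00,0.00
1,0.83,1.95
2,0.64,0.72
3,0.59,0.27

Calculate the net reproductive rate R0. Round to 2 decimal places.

lx·mx by age: 0, 1.6185, 0.4608, 0.1593
R0 = Σ lx·mx = 2.2386 → 2.24

2.24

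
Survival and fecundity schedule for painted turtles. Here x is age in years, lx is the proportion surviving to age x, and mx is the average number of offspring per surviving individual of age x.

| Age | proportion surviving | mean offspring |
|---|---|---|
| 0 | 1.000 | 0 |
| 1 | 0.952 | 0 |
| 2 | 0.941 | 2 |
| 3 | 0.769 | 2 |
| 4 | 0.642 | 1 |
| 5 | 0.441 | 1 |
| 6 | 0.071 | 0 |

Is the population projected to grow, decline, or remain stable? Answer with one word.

growing

R0 = Σ lx·mx = 0 + 0 + 1.882 + 1.538 + 0.642 + 0.441 + 0 = 4.503
R0 > 1, so the population is growing.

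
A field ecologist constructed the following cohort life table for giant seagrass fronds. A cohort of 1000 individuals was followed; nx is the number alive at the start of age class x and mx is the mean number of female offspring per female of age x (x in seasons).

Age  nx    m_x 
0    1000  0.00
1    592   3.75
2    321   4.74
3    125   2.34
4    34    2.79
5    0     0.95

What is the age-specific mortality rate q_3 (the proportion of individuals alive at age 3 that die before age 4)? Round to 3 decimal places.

lx = nx/n0 = nx/1000: 1, 0.592, 0.321, 0.125, 0.034, 0
q_3 = (l_3 − l_4) / l_3 = (0.125 − 0.034) / 0.125
     = 0.091 / 0.125 = 0.728 → 0.728

0.728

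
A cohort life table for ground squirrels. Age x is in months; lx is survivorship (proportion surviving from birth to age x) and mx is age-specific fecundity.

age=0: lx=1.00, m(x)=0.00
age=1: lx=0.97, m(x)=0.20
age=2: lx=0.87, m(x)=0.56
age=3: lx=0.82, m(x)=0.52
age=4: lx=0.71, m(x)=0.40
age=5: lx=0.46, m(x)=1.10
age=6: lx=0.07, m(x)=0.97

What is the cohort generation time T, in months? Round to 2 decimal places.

lx·mx: 0, 0.194, 0.4872, 0.4264, 0.284, 0.506, 0.0679 → R0 = 1.9655
x·lx·mx: 0, 0.194, 0.9744, 1.2792, 1.136, 2.53, 0.4074 → Σ = 6.521
T = 6.521 / 1.9655 = 3.317731… → 3.32

3.32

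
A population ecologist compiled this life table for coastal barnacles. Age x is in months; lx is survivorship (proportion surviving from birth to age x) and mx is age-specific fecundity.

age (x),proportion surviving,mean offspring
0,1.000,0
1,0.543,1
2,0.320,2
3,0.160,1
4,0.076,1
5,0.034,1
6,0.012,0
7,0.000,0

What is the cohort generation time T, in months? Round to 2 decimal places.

lx·mx: 0, 0.543, 0.64, 0.16, 0.076, 0.034, 0, 0 → R0 = 1.453
x·lx·mx: 0, 0.543, 1.28, 0.48, 0.304, 0.17, 0, 0 → Σ = 2.777
T = 2.777 / 1.453 = 1.911218… → 1.91

1.91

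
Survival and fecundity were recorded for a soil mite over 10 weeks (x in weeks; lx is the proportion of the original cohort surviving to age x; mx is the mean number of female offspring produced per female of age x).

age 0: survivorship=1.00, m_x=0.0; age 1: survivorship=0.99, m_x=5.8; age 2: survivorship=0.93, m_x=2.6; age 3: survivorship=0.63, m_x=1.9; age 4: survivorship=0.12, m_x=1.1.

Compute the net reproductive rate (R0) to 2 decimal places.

lx·mx by age: 0, 5.742, 2.418, 1.197, 0.132
R0 = Σ lx·mx = 9.489 → 9.49

9.49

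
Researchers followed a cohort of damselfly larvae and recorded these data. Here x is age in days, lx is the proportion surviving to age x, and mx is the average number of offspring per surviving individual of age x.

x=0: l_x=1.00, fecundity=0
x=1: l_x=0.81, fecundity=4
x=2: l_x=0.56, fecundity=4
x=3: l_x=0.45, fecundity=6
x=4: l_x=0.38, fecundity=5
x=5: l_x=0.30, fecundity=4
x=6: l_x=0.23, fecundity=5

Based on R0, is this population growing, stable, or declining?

R0 = Σ lx·mx = 0 + 3.24 + 2.24 + 2.7 + 1.9 + 1.2 + 1.15 = 12.43
R0 > 1, so the population is growing.

growing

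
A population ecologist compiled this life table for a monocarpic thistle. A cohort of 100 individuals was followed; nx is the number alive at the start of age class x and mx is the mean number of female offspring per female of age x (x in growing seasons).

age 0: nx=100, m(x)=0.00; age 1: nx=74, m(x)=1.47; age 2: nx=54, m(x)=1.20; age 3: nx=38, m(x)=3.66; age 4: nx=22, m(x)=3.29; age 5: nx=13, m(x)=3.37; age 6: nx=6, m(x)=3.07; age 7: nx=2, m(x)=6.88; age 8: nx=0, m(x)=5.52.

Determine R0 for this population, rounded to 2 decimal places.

4.61

lx = nx/n0 = nx/100: 1, 0.74, 0.54, 0.38, 0.22, 0.13, 0.06, 0.02, 0
lx·mx by age: 0, 1.0878, 0.648, 1.3908, 0.7238, 0.4381, 0.1842, 0.1376, 0
R0 = Σ lx·mx = 4.6103 → 4.61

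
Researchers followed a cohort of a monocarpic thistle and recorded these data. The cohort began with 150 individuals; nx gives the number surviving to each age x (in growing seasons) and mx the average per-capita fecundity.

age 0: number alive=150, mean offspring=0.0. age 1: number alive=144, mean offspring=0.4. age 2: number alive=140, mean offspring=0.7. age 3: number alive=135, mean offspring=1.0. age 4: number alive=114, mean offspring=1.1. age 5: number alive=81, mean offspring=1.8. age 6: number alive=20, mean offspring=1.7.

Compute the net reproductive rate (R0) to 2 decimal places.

3.97

lx = nx/n0 = nx/150: 1, 0.96, 0.93333…, 0.9, 0.76, 0.54, 0.13333…
lx·mx by age: 0, 0.384, 0.653333…, 0.9, 0.836, 0.972, 0.226667…
R0 = Σ lx·mx = 3.972… → 3.97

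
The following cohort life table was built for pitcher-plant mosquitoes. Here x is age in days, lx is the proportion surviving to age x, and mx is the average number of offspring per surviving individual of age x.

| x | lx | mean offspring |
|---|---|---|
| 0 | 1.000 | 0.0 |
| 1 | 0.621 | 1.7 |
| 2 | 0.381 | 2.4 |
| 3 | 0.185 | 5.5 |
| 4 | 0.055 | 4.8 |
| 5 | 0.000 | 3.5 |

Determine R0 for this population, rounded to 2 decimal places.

lx·mx by age: 0, 1.0557, 0.9144, 1.0175, 0.264, 0
R0 = Σ lx·mx = 3.2516 → 3.25

3.25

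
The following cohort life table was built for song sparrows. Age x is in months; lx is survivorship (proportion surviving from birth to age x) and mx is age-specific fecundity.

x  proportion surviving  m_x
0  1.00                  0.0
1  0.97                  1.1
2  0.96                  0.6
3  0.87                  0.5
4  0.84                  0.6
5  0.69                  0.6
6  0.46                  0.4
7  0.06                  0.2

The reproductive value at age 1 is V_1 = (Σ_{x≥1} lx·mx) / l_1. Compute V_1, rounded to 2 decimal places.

3.29

lx·mx for x ≥ 1: 1.067, 0.576, 0.435, 0.504, 0.414, 0.184, 0.012 → sum = 3.192
V_1 = 3.192 / l_1 = 3.192 / 0.97 = 3.290722… → 3.29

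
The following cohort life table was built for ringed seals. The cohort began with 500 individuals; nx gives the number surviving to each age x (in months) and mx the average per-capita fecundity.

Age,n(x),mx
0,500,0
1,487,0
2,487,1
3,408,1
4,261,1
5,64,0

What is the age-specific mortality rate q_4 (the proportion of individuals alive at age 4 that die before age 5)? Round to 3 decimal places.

0.755

lx = nx/n0 = nx/500: 1, 0.974, 0.974, 0.816, 0.522, 0.128
q_4 = (l_4 − l_5) / l_4 = (0.522 − 0.128) / 0.522
     = 0.394 / 0.522 = 0.754789… → 0.755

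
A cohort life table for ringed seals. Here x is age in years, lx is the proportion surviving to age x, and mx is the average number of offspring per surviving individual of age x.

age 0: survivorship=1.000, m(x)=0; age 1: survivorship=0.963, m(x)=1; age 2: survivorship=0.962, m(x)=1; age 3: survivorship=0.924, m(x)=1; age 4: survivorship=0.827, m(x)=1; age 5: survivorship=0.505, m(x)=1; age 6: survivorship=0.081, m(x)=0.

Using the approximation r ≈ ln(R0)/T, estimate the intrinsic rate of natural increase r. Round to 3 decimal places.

0.520

R0 = Σ lx·mx = 0 + 0.963 + 0.962 + 0.924 + 0.827 + 0.505 + 0 = 4.181
Σ x·lx·mx = 11.492; T = 11.492/4.181 = 2.74862…
r ≈ ln(R0)/T = ln(4.181)/2.74862… = 0.52046… → 0.520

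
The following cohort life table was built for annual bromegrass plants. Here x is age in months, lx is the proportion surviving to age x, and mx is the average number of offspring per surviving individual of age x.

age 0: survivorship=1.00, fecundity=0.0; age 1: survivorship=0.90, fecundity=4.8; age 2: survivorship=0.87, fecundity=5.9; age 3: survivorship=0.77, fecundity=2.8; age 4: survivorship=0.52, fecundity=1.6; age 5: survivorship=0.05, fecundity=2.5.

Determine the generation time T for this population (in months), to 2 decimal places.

lx·mx: 0, 4.32, 5.133, 2.156, 0.832, 0.125 → R0 = 12.566
x·lx·mx: 0, 4.32, 10.266, 6.468, 3.328, 0.625 → Σ = 25.007
T = 25.007 / 12.566 = 1.990053… → 1.99

1.99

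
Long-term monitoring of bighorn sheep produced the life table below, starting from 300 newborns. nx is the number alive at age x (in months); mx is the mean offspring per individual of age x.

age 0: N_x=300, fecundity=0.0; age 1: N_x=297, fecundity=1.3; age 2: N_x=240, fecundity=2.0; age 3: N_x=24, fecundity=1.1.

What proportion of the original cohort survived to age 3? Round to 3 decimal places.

l_3 = n_3/n_0 = 24/300 = 0.08 → 0.080

0.080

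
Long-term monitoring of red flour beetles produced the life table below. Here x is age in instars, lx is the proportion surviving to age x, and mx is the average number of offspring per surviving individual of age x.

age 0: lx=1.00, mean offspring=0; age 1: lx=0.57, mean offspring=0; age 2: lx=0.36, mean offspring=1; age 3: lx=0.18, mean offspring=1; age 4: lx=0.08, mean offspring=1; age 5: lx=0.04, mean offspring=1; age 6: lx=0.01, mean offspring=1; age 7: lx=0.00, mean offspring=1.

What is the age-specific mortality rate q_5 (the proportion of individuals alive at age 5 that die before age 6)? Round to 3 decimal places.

0.750

q_5 = (l_5 − l_6) / l_5 = (0.04 − 0.01) / 0.04
     = 0.03 / 0.04 = 0.75 → 0.750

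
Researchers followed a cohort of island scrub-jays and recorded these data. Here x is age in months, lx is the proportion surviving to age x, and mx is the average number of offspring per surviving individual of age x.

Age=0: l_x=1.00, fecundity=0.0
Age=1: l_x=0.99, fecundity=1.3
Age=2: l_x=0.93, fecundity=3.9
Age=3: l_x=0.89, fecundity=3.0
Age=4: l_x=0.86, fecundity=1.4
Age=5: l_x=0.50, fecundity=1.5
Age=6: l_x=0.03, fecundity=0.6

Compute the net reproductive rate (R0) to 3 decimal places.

lx·mx by age: 0, 1.287, 3.627, 2.67, 1.204, 0.75, 0.018
R0 = Σ lx·mx = 9.556 → 9.556

9.556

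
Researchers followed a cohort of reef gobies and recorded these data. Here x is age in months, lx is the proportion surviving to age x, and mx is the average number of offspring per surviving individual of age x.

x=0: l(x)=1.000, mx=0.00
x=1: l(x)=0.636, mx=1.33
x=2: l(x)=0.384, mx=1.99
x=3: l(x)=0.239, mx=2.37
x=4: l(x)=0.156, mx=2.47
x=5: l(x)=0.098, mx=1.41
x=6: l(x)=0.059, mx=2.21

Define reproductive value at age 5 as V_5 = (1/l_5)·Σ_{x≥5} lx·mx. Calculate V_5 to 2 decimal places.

2.74

lx·mx for x ≥ 5: 0.13818, 0.13039 → sum = 0.26857
V_5 = 0.26857 / l_5 = 0.26857 / 0.098 = 2.74051… → 2.74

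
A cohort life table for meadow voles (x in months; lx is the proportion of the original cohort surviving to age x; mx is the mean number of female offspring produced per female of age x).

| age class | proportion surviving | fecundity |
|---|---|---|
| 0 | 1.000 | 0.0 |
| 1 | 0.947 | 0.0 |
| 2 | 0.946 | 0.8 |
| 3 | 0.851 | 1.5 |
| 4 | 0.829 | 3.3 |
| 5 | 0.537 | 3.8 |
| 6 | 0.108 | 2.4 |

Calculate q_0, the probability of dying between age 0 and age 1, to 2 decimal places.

q_0 = (l_0 − l_1) / l_0 = (1 − 0.947) / 1
     = 0.053 / 1 = 0.053 → 0.05

0.05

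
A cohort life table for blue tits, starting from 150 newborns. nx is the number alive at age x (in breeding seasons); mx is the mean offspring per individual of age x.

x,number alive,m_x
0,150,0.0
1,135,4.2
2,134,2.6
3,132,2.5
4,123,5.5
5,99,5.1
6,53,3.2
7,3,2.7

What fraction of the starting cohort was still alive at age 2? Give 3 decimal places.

l_2 = n_2/n_0 = 134/150 = 0.893333… → 0.893

0.893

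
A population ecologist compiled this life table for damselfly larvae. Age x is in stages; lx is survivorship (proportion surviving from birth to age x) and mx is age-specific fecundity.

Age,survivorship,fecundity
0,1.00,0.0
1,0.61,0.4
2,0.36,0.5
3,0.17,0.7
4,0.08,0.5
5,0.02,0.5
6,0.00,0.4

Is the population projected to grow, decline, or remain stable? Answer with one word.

declining

R0 = Σ lx·mx = 0 + 0.244 + 0.18 + 0.119 + 0.04 + 0.01 + 0 = 0.593
R0 < 1, so the population is declining.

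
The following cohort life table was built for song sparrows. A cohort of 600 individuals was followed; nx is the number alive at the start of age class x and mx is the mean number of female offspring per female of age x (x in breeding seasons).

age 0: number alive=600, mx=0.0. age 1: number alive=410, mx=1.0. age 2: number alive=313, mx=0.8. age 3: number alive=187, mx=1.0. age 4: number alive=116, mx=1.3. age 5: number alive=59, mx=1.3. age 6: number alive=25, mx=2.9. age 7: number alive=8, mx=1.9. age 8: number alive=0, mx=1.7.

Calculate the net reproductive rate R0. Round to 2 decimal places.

1.94

lx = nx/n0 = nx/600: 1, 0.68333…, 0.52167…, 0.31167…, 0.19333…, 0.09833…, 0.04167…, 0.01333…, 0
lx·mx by age: 0, 0.683333…, 0.417333…, 0.311667…, 0.251333…, 0.127833…, 0.120833…, 0.025333…, 0
R0 = Σ lx·mx = 1.937667… → 1.94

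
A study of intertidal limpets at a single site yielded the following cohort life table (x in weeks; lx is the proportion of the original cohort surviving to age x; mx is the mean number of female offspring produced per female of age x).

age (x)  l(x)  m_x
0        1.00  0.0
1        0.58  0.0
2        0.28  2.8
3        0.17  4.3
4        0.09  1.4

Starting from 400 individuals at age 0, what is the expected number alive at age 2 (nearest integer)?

Expected survivors = N0 · l_2 = 400 × 0.28 = 112 → 112

112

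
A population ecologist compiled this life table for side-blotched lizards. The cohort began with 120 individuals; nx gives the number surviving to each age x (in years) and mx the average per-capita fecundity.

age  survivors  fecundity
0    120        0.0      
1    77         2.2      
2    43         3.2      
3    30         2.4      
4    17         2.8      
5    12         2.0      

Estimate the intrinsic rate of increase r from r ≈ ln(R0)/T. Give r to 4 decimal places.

lx = nx/n0 = nx/120: 1, 0.64167…, 0.35833…, 0.25, 0.14167…, 0.1
R0 = Σ lx·mx = 0 + 1.41167… + 1.14667… + 0.6 + 0.39667… + 0.2 = 3.755…
Σ x·lx·mx = 8.091667…; T = 8.091667…/3.755… = 2.1549…
r ≈ ln(R0)/T = ln(3.755…)/2.1549… = 0.613989… → 0.6140

0.6140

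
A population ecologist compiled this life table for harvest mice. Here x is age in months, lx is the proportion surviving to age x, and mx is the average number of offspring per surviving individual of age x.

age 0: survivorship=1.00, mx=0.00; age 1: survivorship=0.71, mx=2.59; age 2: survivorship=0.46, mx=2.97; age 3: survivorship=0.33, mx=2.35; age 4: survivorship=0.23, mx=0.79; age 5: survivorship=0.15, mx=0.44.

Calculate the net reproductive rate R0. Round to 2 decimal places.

lx·mx by age: 0, 1.8389, 1.3662, 0.7755, 0.1817, 0.066
R0 = Σ lx·mx = 4.2283 → 4.23

4.23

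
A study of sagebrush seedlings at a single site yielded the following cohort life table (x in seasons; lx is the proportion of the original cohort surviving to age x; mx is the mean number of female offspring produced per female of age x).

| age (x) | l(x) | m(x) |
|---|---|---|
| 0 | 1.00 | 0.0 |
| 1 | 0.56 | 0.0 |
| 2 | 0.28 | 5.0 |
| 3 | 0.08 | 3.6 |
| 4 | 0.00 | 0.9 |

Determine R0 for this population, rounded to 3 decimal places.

1.688

lx·mx by age: 0, 0, 1.4, 0.288, 0
R0 = Σ lx·mx = 1.688 → 1.688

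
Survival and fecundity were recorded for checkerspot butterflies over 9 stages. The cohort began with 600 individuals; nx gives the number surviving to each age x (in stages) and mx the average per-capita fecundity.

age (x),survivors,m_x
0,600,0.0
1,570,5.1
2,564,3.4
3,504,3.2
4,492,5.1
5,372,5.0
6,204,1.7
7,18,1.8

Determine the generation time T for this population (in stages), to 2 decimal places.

lx = nx/n0 = nx/600: 1, 0.95, 0.94, 0.84, 0.82, 0.62, 0.34, 0.03
lx·mx: 0, 4.845, 3.196, 2.688, 4.182, 3.1, 0.578, 0.054 → R0 = 18.643
x·lx·mx: 0, 4.845, 6.392, 8.064, 16.728, 15.5, 3.468, 0.378 → Σ = 55.375
T = 55.375 / 18.643 = 2.970284… → 2.97

2.97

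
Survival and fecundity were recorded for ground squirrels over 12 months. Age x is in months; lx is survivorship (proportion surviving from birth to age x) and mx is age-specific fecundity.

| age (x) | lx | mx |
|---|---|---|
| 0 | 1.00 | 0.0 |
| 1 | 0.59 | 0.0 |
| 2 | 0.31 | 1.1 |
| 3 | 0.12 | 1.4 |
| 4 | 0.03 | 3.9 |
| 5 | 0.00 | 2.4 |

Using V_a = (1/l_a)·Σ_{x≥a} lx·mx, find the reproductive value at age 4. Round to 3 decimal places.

lx·mx for x ≥ 4: 0.117, 0 → sum = 0.117
V_4 = 0.117 / l_4 = 0.117 / 0.03 = 3.9 → 3.900

3.900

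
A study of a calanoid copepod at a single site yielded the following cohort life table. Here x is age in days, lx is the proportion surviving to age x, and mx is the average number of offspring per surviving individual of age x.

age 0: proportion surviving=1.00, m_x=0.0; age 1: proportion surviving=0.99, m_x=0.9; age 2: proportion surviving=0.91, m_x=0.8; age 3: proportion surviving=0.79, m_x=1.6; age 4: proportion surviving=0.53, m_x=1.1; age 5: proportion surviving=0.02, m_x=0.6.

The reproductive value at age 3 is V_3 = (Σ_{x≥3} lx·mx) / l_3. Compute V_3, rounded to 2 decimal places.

lx·mx for x ≥ 3: 1.264, 0.583, 0.012 → sum = 1.859
V_3 = 1.859 / l_3 = 1.859 / 0.79 = 2.353165… → 2.35

2.35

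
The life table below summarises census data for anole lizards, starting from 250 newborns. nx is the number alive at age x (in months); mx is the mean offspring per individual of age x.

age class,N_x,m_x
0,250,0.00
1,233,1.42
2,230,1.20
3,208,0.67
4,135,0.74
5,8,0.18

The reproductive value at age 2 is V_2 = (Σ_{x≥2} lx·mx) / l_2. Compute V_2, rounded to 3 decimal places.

lx = nx/n0 = nx/250: 1, 0.932, 0.92, 0.832, 0.54, 0.032
lx·mx for x ≥ 2: 1.104, 0.55744, 0.3996, 0.00576 → sum = 2.0668
V_2 = 2.0668 / l_2 = 2.0668 / 0.92 = 2.246522… → 2.247

2.247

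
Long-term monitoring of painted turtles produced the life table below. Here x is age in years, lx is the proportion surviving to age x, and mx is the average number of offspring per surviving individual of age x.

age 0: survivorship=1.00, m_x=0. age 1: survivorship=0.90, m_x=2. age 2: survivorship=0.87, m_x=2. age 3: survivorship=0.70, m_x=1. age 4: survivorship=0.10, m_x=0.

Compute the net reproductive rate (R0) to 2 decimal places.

lx·mx by age: 0, 1.8, 1.74, 0.7, 0
R0 = Σ lx·mx = 4.24 → 4.24

4.24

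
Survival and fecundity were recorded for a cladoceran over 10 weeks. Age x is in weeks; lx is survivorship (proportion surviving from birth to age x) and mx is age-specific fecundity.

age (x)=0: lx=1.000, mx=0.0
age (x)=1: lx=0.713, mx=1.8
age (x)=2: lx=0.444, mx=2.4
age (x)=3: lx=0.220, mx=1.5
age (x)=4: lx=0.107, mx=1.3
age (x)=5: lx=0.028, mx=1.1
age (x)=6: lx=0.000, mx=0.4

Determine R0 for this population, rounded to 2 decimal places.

lx·mx by age: 0, 1.2834, 1.0656, 0.33, 0.1391, 0.0308, 0
R0 = Σ lx·mx = 2.8489 → 2.85

2.85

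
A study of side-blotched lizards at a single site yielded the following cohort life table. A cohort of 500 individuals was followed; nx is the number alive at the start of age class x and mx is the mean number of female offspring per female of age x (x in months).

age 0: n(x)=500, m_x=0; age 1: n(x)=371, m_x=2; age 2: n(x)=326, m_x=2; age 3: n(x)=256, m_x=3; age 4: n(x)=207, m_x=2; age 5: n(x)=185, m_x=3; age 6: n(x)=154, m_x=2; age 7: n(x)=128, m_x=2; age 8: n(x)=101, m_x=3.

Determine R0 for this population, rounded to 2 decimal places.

lx = nx/n0 = nx/500: 1, 0.742, 0.652, 0.512, 0.414, 0.37, 0.308, 0.256, 0.202
lx·mx by age: 0, 1.484, 1.304, 1.536, 0.828, 1.11, 0.616, 0.512, 0.606
R0 = Σ lx·mx = 7.996 → 8.00

8.00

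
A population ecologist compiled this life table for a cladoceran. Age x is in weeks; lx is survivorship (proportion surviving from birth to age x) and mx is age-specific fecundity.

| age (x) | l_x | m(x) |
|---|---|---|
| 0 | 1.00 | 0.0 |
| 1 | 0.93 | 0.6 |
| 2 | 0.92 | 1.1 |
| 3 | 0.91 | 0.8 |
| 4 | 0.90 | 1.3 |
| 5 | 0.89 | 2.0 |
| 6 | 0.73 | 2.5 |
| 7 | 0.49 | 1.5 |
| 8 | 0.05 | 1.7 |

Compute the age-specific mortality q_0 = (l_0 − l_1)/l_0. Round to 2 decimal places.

0.07

q_0 = (l_0 − l_1) / l_0 = (1 − 0.93) / 1
     = 0.07 / 1 = 0.07 → 0.07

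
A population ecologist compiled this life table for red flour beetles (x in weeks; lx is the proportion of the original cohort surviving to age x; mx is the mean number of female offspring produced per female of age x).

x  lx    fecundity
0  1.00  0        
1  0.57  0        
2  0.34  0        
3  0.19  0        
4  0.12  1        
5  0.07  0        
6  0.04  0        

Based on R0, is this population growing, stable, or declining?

declining

R0 = Σ lx·mx = 0 + 0 + 0 + 0 + 0.12 + 0 + 0 = 0.12
R0 < 1, so the population is declining.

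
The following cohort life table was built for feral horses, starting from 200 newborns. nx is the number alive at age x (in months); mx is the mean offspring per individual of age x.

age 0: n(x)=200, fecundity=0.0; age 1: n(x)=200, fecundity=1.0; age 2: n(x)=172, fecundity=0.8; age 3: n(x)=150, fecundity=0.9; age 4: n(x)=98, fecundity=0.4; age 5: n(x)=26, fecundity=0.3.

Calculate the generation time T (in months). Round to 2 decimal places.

lx = nx/n0 = nx/200: 1, 1, 0.86, 0.75, 0.49, 0.13
lx·mx: 0, 1, 0.688, 0.675, 0.196, 0.039 → R0 = 2.598
x·lx·mx: 0, 1, 1.376, 2.025, 0.784, 0.195 → Σ = 5.38
T = 5.38 / 2.598 = 2.070824… → 2.07

2.07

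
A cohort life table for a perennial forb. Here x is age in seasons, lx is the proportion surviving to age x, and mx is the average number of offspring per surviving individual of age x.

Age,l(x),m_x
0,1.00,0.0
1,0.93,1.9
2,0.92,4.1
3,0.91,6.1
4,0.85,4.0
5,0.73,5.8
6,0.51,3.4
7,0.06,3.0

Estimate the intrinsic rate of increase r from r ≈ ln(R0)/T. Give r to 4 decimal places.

R0 = Σ lx·mx = 0 + 1.767 + 3.772 + 5.551 + 3.4 + 4.234 + 1.734 + 0.18 = 20.638
Σ x·lx·mx = 72.398; T = 72.398/20.638 = 3.50799…
r ≈ ln(R0)/T = ln(20.638)/3.50799… = 0.862924… → 0.8629

0.8629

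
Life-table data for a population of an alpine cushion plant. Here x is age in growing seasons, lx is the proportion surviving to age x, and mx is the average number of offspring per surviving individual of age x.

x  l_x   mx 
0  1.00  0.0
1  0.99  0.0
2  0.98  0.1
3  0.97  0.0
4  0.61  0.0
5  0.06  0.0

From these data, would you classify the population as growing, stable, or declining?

declining

R0 = Σ lx·mx = 0 + 0 + 0.098 + 0 + 0 + 0 = 0.098
R0 < 1, so the population is declining.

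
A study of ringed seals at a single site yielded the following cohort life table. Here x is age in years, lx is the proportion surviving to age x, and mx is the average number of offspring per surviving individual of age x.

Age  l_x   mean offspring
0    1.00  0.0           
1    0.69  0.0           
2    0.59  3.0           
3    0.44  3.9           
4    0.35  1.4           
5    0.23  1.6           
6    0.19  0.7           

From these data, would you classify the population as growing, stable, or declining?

R0 = Σ lx·mx = 0 + 0 + 1.77 + 1.716 + 0.49 + 0.368 + 0.133 = 4.477
R0 > 1, so the population is growing.

growing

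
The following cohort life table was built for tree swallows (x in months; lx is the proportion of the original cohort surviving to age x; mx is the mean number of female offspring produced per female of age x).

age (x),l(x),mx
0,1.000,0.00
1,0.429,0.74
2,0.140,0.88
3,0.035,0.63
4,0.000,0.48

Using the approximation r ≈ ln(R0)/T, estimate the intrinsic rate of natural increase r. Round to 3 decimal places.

R0 = Σ lx·mx = 0 + 0.31746 + 0.1232 + 0.02205 + 0 = 0.46271
Σ x·lx·mx = 0.63001; T = 0.63001/0.46271 = 1.36157…
r ≈ ln(R0)/T = ln(0.46271)/1.36157… = -0.56601… → -0.566

-0.566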